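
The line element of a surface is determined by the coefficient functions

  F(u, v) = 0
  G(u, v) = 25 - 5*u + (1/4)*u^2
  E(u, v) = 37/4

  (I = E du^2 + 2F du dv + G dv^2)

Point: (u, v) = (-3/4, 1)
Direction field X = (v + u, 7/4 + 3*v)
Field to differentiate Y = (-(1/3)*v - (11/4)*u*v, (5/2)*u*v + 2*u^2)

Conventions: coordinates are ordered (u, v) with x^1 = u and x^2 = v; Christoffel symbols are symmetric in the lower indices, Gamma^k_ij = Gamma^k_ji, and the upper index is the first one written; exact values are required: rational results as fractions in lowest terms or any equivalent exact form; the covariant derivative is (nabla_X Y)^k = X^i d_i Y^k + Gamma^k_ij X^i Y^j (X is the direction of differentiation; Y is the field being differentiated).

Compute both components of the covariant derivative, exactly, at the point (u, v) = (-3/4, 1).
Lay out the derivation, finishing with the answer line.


E = 37/4, F = 0, G = 1849/64 at the point
E_u = 0, E_v = 0, F_u = 0, F_v = 0, G_u = -43/8, G_v = 0
EG - F^2 = 68413/256;  g^inv = (256/68413) * [[1849/64, 0], [0, 37/4]]
first-kind symbols [ij,l] = (1/2)(d_i g_jl + d_j g_il - d_l g_ij): [uu,u] = E_u/2 = 0, [uu,v] = F_u - E_v/2 = 0, [uv,u] = E_v/2 = 0, [uv,v] = G_u/2 = -43/16, [vv,u] = F_v - G_u/2 = 43/16, [vv,v] = G_v/2 = 0
Gamma^u_ij = (G*[ij,u] - F*[ij,v])/(EG - F^2), Gamma^v_ij = (E*[ij,v] - F*[ij,u])/(EG - F^2)
Gamma_uuu = 0, Gamma_uuv = 0, Gamma_uvv = 43/148, Gamma_vuu = 0, Gamma_vuv = -4/43, Gamma_vvv = 0
X = (1/4, 19/4), Y = (83/48, -3/4) at the point

Answer: (nabla_X Y)^u = 1441/222, (nabla_X Y)^v = -40363/4128


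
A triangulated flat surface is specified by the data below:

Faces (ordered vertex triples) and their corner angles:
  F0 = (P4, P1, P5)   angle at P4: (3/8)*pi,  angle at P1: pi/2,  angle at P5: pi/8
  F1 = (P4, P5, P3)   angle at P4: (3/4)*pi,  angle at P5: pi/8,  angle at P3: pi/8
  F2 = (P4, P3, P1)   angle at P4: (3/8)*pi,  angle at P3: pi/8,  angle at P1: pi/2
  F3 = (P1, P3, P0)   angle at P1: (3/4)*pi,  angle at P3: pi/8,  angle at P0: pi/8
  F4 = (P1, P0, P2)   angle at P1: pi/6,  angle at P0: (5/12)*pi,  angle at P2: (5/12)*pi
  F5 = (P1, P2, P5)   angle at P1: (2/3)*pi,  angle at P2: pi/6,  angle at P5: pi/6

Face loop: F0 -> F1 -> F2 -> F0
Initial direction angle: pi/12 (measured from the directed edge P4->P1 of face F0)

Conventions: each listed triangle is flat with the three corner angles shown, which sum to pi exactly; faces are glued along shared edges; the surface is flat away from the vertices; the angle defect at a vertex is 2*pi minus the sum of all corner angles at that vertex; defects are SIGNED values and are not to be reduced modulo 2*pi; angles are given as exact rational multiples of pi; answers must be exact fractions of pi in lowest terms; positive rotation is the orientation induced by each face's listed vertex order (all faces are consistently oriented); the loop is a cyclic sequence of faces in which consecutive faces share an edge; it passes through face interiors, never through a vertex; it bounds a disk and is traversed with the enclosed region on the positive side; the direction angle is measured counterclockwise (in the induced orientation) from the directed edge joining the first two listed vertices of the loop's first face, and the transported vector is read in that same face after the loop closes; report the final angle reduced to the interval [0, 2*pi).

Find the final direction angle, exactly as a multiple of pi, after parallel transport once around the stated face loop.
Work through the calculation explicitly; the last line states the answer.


enclosed vertex P4: corner angles sum to (3/2)*pi, defect = 2*pi - (3/2)*pi = pi/2
the final direction is the initial angle plus the enclosed defects, taken mod 2*pi in the induced orientation
final angle = pi/12 + pi/2 = (7/12)*pi (mod 2*pi)

Answer: final direction angle = (7/12)*pi


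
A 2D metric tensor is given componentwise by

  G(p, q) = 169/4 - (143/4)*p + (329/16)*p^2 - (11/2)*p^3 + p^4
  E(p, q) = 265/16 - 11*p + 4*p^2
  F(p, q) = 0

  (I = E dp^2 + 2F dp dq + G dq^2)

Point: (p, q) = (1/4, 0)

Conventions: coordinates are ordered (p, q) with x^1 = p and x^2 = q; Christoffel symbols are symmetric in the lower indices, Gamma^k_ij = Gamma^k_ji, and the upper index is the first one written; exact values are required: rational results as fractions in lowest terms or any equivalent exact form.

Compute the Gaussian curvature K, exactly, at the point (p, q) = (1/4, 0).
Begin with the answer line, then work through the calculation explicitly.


Answer: K = -4096/264375

E = 225/16, F = 0, G = 2209/64, EG - F^2 = 497025/1024 at the point
E_p = -9, E_q = 0, F_p = 0, F_q = 0, G_p = -423/16, G_q = 0
E_qq = 0, F_pq = 0, G_pp = 269/8
Using the Brioschi determinant formula for K from the metric derivatives:
M1 = [[-E_qq/2 + F_pq - G_pp/2, E_p/2, F_p - E_q/2], [F_q - G_p/2, E, F], [G_q/2, F, G]] = [[-269/16, -9/2, 0], [423/32, 225/16, 0], [0, 0, 2209/64]]; det M1 = -100061073/16384
M2 = [[0, E_q/2, G_p/2], [E_q/2, E, F], [G_p/2, F, G]] = [[0, 0, -423/32], [0, 225/16, 0], [-423/32, 0, 2209/64]]; det M2 = -40259025/16384
det M1 - det M2 = -934407/256; K = -934407/256 / (497025/1024)^2 = -4096/264375


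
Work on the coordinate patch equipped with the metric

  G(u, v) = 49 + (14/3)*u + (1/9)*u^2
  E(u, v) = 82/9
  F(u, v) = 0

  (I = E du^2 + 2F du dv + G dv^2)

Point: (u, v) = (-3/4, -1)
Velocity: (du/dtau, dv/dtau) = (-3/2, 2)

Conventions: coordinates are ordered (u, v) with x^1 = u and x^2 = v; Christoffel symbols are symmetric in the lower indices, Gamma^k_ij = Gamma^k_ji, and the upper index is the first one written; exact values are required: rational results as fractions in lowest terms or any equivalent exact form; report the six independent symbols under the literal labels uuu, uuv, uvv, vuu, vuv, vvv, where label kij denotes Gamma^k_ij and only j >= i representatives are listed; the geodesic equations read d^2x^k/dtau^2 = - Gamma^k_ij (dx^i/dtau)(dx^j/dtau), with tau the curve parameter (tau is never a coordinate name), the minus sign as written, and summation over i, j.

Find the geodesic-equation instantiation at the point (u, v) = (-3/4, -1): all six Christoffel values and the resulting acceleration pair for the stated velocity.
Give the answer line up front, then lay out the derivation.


Answer: Gamma_uuu = 0, Gamma_uuv = 0, Gamma_uvv = -81/328, Gamma_vuu = 0, Gamma_vuv = 4/81, Gamma_vvv = 0; accelerations (d^2u/dtau^2, d^2v/dtau^2) = (81/82, 8/27)

E = 82/9, F = 0, G = 729/16 at the point
E_u = 0, E_v = 0, F_u = 0, F_v = 0, G_u = 9/2, G_v = 0
EG - F^2 = 3321/8;  g^inv = (8/3321) * [[729/16, 0], [0, 82/9]]
first-kind symbols [ij,l] = (1/2)(d_i g_jl + d_j g_il - d_l g_ij): [uu,u] = E_u/2 = 0, [uu,v] = F_u - E_v/2 = 0, [uv,u] = E_v/2 = 0, [uv,v] = G_u/2 = 9/4, [vv,u] = F_v - G_u/2 = -9/4, [vv,v] = G_v/2 = 0
Gamma^u_ij = (G*[ij,u] - F*[ij,v])/(EG - F^2), Gamma^v_ij = (E*[ij,v] - F*[ij,u])/(EG - F^2)
Gamma_uuu = 0, Gamma_uuv = 0, Gamma_uvv = -81/328, Gamma_vuu = 0, Gamma_vuv = 4/81, Gamma_vvv = 0
d^2u/dtau^2 = -(Gamma_uuu*(-3/2)^2 + 2*Gamma_uuv*(-3/2)*(2) + Gamma_uvv*(2)^2) = 81/82
d^2v/dtau^2 = -(Gamma_vuu*(-3/2)^2 + 2*Gamma_vuv*(-3/2)*(2) + Gamma_vvv*(2)^2) = 8/27


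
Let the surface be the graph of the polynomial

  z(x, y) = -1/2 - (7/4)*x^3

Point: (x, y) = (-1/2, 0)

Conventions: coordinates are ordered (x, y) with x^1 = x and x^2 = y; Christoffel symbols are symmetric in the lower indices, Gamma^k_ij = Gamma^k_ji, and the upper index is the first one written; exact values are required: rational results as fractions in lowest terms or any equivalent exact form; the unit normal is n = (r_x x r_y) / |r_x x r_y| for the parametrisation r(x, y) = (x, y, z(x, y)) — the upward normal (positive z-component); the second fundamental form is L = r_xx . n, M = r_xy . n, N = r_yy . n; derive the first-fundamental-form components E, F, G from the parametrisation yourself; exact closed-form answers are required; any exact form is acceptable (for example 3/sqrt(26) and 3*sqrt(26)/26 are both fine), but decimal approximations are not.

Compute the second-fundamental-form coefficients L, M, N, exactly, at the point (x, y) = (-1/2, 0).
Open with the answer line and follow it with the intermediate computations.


Answer: L = 84*sqrt(697)/697, M = 0, N = 0

z_x = -21/16, z_y = 0, z_xx = 21/4, z_xy = 0, z_yy = 0
E = 697/256, F = 0, G = 1; answer radicand W^2 = 697/256
unnormalised second-form numerators: l = 21/4, m = 0, n = 0; L = l/sqrt(697/256), and similarly M = m/sqrt(W^2), N = n/sqrt(W^2)


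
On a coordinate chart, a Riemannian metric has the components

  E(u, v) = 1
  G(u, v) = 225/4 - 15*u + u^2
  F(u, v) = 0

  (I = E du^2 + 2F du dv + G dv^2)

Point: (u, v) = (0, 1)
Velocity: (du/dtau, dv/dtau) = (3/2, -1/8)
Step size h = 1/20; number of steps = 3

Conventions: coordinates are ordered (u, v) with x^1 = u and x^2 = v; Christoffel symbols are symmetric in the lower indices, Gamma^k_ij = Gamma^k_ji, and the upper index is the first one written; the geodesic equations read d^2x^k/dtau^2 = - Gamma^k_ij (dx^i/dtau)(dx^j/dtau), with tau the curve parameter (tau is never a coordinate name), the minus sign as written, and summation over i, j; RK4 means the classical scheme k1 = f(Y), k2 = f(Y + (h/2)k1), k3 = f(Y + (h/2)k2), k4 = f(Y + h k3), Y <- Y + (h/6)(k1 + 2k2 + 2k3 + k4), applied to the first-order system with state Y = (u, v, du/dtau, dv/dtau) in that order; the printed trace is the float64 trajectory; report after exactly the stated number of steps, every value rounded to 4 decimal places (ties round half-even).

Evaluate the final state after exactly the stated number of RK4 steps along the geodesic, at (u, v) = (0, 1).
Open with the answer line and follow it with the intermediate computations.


Answer: u = 0.2236, v = 0.9807, du/dtau = 1.4816, dv/dtau = -0.1328

f(Y) = (du/dtau, dv/dtau, -Gamma^u_ij Y'^i Y'^j, -Gamma^v_ij Y'^i Y'^j) with the Gammas evaluated at the stage position; h = 0.050000; intermediate values shown to 6 dp
step 0: u = 0.0000, v = 1.0000, du/dtau = 1.5000, dv/dtau = -0.1250
step 1:
  k1: at (u, v) = (0.000000, 1.000000), (du/dtau, dv/dtau) = (1.500000, -0.125000); Gamma_uuu = 0.000000, Gamma_uuv = 0.000000, Gamma_uvv = 7.500000, Gamma_vuu = 0.000000, Gamma_vuv = -0.133333, Gamma_vvv = 0.000000; k1 = (1.500000, -0.125000, -0.117188, -0.050000)
  k2: at (u, v) = (0.037500, 0.996875), (du/dtau, dv/dtau) = (1.497070, -0.126250); Gamma_uuu = 0.000000, Gamma_uuv = 0.000000, Gamma_uvv = 7.462500, Gamma_vuu = 0.000000, Gamma_vuv = -0.134003, Gamma_vvv = 0.000000; k2 = (1.497070, -0.126250, -0.118945, -0.050655)
  k3: at (u, v) = (0.037427, 0.996844), (du/dtau, dv/dtau) = (1.497026, -0.126266); Gamma_uuu = 0.000000, Gamma_uuv = 0.000000, Gamma_uvv = 7.462573, Gamma_vuu = 0.000000, Gamma_vuv = -0.134002, Gamma_vvv = 0.000000; k3 = (1.497026, -0.126266, -0.118977, -0.050659)
  k4: at (u, v) = (0.074851, 0.993687), (du/dtau, dv/dtau) = (1.494051, -0.127533); Gamma_uuu = 0.000000, Gamma_uuv = 0.000000, Gamma_uvv = 7.425149, Gamma_vuu = 0.000000, Gamma_vuv = -0.134677, Gamma_vvv = 0.000000; k4 = (1.494051, -0.127533, -0.120767, -0.051323)
  Y <- Y + (h/6)(k1 + 2k2 + 2k3 + k4): u = 0.0749, v = 0.9937, du/dtau = 1.4941, dv/dtau = -0.1275
step 2:
  k1: at (u, v) = (0.074852, 0.993687), (du/dtau, dv/dtau) = (1.494052, -0.127533); Gamma_uuu = 0.000000, Gamma_uuv = 0.000000, Gamma_uvv = 7.425148, Gamma_vuu = 0.000000, Gamma_vuv = -0.134677, Gamma_vvv = 0.000000; k1 = (1.494052, -0.127533, -0.120767, -0.051323)
  k2: at (u, v) = (0.112203, 0.990499), (du/dtau, dv/dtau) = (1.491032, -0.128816); Gamma_uuu = 0.000000, Gamma_uuv = 0.000000, Gamma_uvv = 7.387797, Gamma_vuu = 0.000000, Gamma_vuv = -0.135358, Gamma_vvv = 0.000000; k2 = (1.491032, -0.128816, -0.122590, -0.051996)
  k3: at (u, v) = (0.112128, 0.990467), (du/dtau, dv/dtau) = (1.490987, -0.128833); Gamma_uuu = 0.000000, Gamma_uuv = 0.000000, Gamma_uvv = 7.387872, Gamma_vuu = 0.000000, Gamma_vuv = -0.135357, Gamma_vvv = 0.000000; k3 = (1.490987, -0.128833, -0.122623, -0.052001)
  k4: at (u, v) = (0.149401, 0.987245), (du/dtau, dv/dtau) = (1.487921, -0.130133); Gamma_uuu = 0.000000, Gamma_uuv = 0.000000, Gamma_uvv = 7.350599, Gamma_vuu = 0.000000, Gamma_vuv = -0.136043, Gamma_vvv = 0.000000; k4 = (1.487921, -0.130133, -0.124479, -0.052683)
  Y <- Y + (h/6)(k1 + 2k2 + 2k3 + k4): u = 0.1494, v = 0.9872, du/dtau = 1.4879, dv/dtau = -0.1301
step 3:
  k1: at (u, v) = (0.149402, 0.987246), (du/dtau, dv/dtau) = (1.487921, -0.130133); Gamma_uuu = 0.000000, Gamma_uuv = 0.000000, Gamma_uvv = 7.350598, Gamma_vuu = 0.000000, Gamma_vuv = -0.136043, Gamma_vvv = 0.000000; k1 = (1.487921, -0.130133, -0.124479, -0.052683)
  k2: at (u, v) = (0.186600, 0.983992), (du/dtau, dv/dtau) = (1.484809, -0.131450); Gamma_uuu = 0.000000, Gamma_uuv = 0.000000, Gamma_uvv = 7.313400, Gamma_vuu = 0.000000, Gamma_vuv = -0.136735, Gamma_vvv = 0.000000; k2 = (1.484809, -0.131450, -0.126369, -0.053375)
  k3: at (u, v) = (0.186522, 0.983959), (du/dtau, dv/dtau) = (1.484762, -0.131467); Gamma_uuu = 0.000000, Gamma_uuv = 0.000000, Gamma_uvv = 7.313478, Gamma_vuu = 0.000000, Gamma_vuv = -0.136734, Gamma_vvv = 0.000000; k3 = (1.484762, -0.131467, -0.126404, -0.053380)
  k4: at (u, v) = (0.223640, 0.980672), (du/dtau, dv/dtau) = (1.481601, -0.132802); Gamma_uuu = 0.000000, Gamma_uuv = 0.000000, Gamma_uvv = 7.276360, Gamma_vuu = 0.000000, Gamma_vuv = -0.137431, Gamma_vvv = 0.000000; k4 = (1.481601, -0.132802, -0.128328, -0.054082)
  Y <- Y + (h/6)(k1 + 2k2 + 2k3 + k4): u = 0.2236, v = 0.9807, du/dtau = 1.4816, dv/dtau = -0.1328


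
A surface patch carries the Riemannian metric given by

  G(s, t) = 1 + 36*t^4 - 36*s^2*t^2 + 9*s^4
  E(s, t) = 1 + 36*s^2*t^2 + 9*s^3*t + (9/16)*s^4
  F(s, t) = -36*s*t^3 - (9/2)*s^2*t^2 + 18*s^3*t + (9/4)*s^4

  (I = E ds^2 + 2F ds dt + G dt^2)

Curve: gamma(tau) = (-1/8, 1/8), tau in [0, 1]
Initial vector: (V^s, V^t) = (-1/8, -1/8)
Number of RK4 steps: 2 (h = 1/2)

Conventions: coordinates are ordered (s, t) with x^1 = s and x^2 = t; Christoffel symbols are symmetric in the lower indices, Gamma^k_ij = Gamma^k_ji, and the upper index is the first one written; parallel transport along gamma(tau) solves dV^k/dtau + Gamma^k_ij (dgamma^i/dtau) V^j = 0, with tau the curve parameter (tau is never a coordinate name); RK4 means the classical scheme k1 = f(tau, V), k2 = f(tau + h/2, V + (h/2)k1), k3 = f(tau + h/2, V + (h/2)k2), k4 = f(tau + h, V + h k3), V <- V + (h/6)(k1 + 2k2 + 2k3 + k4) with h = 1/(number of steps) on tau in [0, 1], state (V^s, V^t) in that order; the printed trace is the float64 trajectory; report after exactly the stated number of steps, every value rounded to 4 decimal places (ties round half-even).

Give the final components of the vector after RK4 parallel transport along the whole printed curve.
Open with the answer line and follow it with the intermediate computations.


Answer: V^s = -0.1250, V^t = -0.1250

gamma'(tau) = (0, 0); f(tau, V)^k = -Gamma^k_ij(gamma(tau)) gamma'^i(tau) V^j; h = 1/2; intermediate values shown to 6 dp
curve data and Christoffel symbols at the stage parameters:
  tau = 0.000000: gamma = (-0.125000, 0.125000), gamma' = (0.000000, 0.000000); Gamma_sss = -0.045734, Gamma_sst = 0.060979, Gamma_stt = 0.121958, Gamma_tss = -0.026134, Gamma_tst = 0.034845, Gamma_ttt = 0.069690
  tau = 0.250000: gamma = (-0.125000, 0.125000), gamma' = (0.000000, 0.000000); Gamma_sss = -0.045734, Gamma_sst = 0.060979, Gamma_stt = 0.121958, Gamma_tss = -0.026134, Gamma_tst = 0.034845, Gamma_ttt = 0.069690
  tau = 0.500000: gamma = (-0.125000, 0.125000), gamma' = (0.000000, 0.000000); Gamma_sss = -0.045734, Gamma_sst = 0.060979, Gamma_stt = 0.121958, Gamma_tss = -0.026134, Gamma_tst = 0.034845, Gamma_ttt = 0.069690
  tau = 0.750000: gamma = (-0.125000, 0.125000), gamma' = (0.000000, 0.000000); Gamma_sss = -0.045734, Gamma_sst = 0.060979, Gamma_stt = 0.121958, Gamma_tss = -0.026134, Gamma_tst = 0.034845, Gamma_ttt = 0.069690
  tau = 1.000000: gamma = (-0.125000, 0.125000), gamma' = (0.000000, 0.000000); Gamma_sss = -0.045734, Gamma_sst = 0.060979, Gamma_stt = 0.121958, Gamma_tss = -0.026134, Gamma_tst = 0.034845, Gamma_ttt = 0.069690
step 0: V^s = -0.1250, V^t = -0.1250
step 1: k1 = (0.000000, 0.000000), k2 = (0.000000, 0.000000), k3 = (0.000000, 0.000000), k4 = (0.000000, 0.000000); V <- V + (h/6)(k1 + 2k2 + 2k3 + k4): V^s = -0.1250, V^t = -0.1250
step 2: k1 = (0.000000, 0.000000), k2 = (0.000000, 0.000000), k3 = (0.000000, 0.000000), k4 = (0.000000, 0.000000); V <- V + (h/6)(k1 + 2k2 + 2k3 + k4): V^s = -0.1250, V^t = -0.1250


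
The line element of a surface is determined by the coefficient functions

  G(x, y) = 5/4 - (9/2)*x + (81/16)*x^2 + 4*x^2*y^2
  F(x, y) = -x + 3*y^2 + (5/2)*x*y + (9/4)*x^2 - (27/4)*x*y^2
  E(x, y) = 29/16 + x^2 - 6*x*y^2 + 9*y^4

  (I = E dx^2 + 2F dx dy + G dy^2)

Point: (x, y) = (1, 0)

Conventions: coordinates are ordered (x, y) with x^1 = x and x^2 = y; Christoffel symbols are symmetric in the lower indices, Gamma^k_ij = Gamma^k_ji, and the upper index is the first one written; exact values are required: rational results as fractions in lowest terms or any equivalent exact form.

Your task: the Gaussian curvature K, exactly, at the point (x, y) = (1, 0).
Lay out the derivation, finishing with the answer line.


E = 45/16, F = 5/4, G = 29/16, EG - F^2 = 905/256 at the point
E_x = 2, E_y = 0, F_x = 7/2, F_y = 5/2, G_x = 45/8, G_y = 0
E_yy = -12, F_xy = 5/2, G_xx = 81/8
Brioschi: K = (det M1 - det M2) / (EG - F^2)^2 with the standard first/second-derivative matrices M1, M2.
M1 = [[-E_yy/2 + F_xy - G_xx/2, E_x/2, F_x - E_y/2], [F_y - G_x/2, E, F], [G_y/2, F, G]] = [[55/16, 1, 7/2], [-5/16, 45/16, 5/4], [0, 5/4, 29/16]]; det M1 = 46495/4096
M2 = [[0, E_y/2, G_x/2], [E_y/2, E, F], [G_x/2, F, G]] = [[0, 0, 45/16], [0, 45/16, 5/4], [45/16, 5/4, 29/16]]; det M2 = -91125/4096
det M1 - det M2 = 34405/1024; K = 34405/1024 / (905/256)^2 = 440384/163805

Answer: K = 440384/163805


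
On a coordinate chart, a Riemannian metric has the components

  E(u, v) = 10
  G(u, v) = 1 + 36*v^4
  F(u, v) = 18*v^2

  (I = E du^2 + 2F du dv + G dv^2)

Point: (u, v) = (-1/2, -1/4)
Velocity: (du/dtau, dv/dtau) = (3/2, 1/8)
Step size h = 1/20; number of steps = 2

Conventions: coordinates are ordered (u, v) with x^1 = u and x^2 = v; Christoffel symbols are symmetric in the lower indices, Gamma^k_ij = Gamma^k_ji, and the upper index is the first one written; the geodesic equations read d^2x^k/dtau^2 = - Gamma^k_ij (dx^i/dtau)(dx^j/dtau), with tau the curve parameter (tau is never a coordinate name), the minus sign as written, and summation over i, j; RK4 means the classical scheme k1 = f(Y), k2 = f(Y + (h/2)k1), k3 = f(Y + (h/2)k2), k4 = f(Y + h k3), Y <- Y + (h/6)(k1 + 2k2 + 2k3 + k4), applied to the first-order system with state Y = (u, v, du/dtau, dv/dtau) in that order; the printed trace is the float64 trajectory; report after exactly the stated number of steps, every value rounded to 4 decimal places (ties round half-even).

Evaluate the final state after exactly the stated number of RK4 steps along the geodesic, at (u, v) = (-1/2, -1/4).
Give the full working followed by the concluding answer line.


f(Y) = (du/dtau, dv/dtau, -Gamma^u_ij Y'^i Y'^j, -Gamma^v_ij Y'^i Y'^j) with the Gammas evaluated at the stage position; h = 0.050000; intermediate values shown to 6 dp
step 0: u = -0.5000, v = -0.2500, du/dtau = 1.5000, dv/dtau = 0.1250
step 1:
  k1: at (u, v) = (-0.500000, -0.250000), (du/dtau, dv/dtau) = (1.500000, 0.125000); Gamma_uuu = 0.000000, Gamma_uuv = 0.000000, Gamma_uvv = -0.887519, Gamma_vuu = 0.000000, Gamma_vuv = 0.000000, Gamma_vvv = -0.110940; k1 = (1.500000, 0.125000, 0.013867, 0.001733)
  k2: at (u, v) = (-0.462500, -0.246875), (du/dtau, dv/dtau) = (1.500347, 0.125043); Gamma_uuu = 0.000000, Gamma_uuv = 0.000000, Gamma_uvv = -0.877022, Gamma_vuu = 0.000000, Gamma_vuv = 0.000000, Gamma_vvv = -0.106904; k2 = (1.500347, 0.125043, 0.013713, 0.001672)
  k3: at (u, v) = (-0.462491, -0.246874), (du/dtau, dv/dtau) = (1.500343, 0.125042); Gamma_uuu = 0.000000, Gamma_uuv = 0.000000, Gamma_uvv = -0.877018, Gamma_vuu = 0.000000, Gamma_vuv = 0.000000, Gamma_vvv = -0.106903; k3 = (1.500343, 0.125042, 0.013713, 0.001671)
  k4: at (u, v) = (-0.424983, -0.243748), (du/dtau, dv/dtau) = (1.500686, 0.125084); Gamma_uuu = 0.000000, Gamma_uuv = 0.000000, Gamma_uvv = -0.866482, Gamma_vuu = 0.000000, Gamma_vuv = 0.000000, Gamma_vvv = -0.102961; k4 = (1.500686, 0.125084, 0.013557, 0.001611)
  Y <- Y + (h/6)(k1 + 2k2 + 2k3 + k4): u = -0.4250, v = -0.2437, du/dtau = 1.5007, dv/dtau = 0.1251
step 2:
  k1: at (u, v) = (-0.424983, -0.243748), (du/dtau, dv/dtau) = (1.500686, 0.125084); Gamma_uuu = 0.000000, Gamma_uuv = 0.000000, Gamma_uvv = -0.866481, Gamma_vuu = 0.000000, Gamma_vuv = 0.000000, Gamma_vvv = -0.102961; k1 = (1.500686, 0.125084, 0.013557, 0.001611)
  k2: at (u, v) = (-0.387466, -0.240621), (du/dtau, dv/dtau) = (1.501025, 0.125124); Gamma_uuu = 0.000000, Gamma_uuv = 0.000000, Gamma_uvv = -0.855906, Gamma_vuu = 0.000000, Gamma_vuv = 0.000000, Gamma_vvv = -0.099111; k2 = (1.501025, 0.125124, 0.013400, 0.001552)
  k3: at (u, v) = (-0.387457, -0.240620), (du/dtau, dv/dtau) = (1.501021, 0.125122); Gamma_uuu = 0.000000, Gamma_uuv = 0.000000, Gamma_uvv = -0.855902, Gamma_vuu = 0.000000, Gamma_vuv = 0.000000, Gamma_vvv = -0.099110; k3 = (1.501021, 0.125122, 0.013400, 0.001552)
  k4: at (u, v) = (-0.349932, -0.237492), (du/dtau, dv/dtau) = (1.501356, 0.125161); Gamma_uuu = 0.000000, Gamma_uuv = 0.000000, Gamma_uvv = -0.845290, Gamma_vuu = 0.000000, Gamma_vuv = 0.000000, Gamma_vvv = -0.095353; k4 = (1.501356, 0.125161, 0.013242, 0.001494)
  Y <- Y + (h/6)(k1 + 2k2 + 2k3 + k4): u = -0.3499, v = -0.2375, du/dtau = 1.5014, dv/dtau = 0.1252

Answer: u = -0.3499, v = -0.2375, du/dtau = 1.5014, dv/dtau = 0.1252


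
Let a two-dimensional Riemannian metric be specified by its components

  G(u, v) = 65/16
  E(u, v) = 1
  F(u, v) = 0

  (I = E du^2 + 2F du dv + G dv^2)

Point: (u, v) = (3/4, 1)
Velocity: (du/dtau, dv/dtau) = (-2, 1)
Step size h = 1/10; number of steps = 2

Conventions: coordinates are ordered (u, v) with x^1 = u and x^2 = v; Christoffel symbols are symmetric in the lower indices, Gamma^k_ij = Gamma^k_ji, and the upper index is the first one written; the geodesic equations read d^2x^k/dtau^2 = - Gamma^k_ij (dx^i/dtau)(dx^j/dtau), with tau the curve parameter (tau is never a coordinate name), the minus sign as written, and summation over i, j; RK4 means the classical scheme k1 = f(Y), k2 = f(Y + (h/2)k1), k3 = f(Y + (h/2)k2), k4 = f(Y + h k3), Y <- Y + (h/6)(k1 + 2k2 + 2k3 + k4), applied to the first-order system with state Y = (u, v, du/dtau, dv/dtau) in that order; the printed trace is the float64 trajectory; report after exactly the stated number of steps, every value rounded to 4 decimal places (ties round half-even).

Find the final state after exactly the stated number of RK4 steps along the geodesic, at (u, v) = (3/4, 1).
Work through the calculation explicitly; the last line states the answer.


f(Y) = (du/dtau, dv/dtau, -Gamma^u_ij Y'^i Y'^j, -Gamma^v_ij Y'^i Y'^j) with the Gammas evaluated at the stage position; h = 0.100000; intermediate values shown to 6 dp
step 0: u = 0.7500, v = 1.0000, du/dtau = -2.0000, dv/dtau = 1.0000
step 1:
  k1: at (u, v) = (0.750000, 1.000000), (du/dtau, dv/dtau) = (-2.000000, 1.000000); Gamma_uuu = 0.000000, Gamma_uuv = 0.000000, Gamma_uvv = 0.000000, Gamma_vuu = 0.000000, Gamma_vuv = 0.000000, Gamma_vvv = 0.000000; k1 = (-2.000000, 1.000000, 0.000000, 0.000000)
  k2: at (u, v) = (0.650000, 1.050000), (du/dtau, dv/dtau) = (-2.000000, 1.000000); Gamma_uuu = 0.000000, Gamma_uuv = 0.000000, Gamma_uvv = 0.000000, Gamma_vuu = 0.000000, Gamma_vuv = 0.000000, Gamma_vvv = 0.000000; k2 = (-2.000000, 1.000000, 0.000000, 0.000000)
  k3: at (u, v) = (0.650000, 1.050000), (du/dtau, dv/dtau) = (-2.000000, 1.000000); Gamma_uuu = 0.000000, Gamma_uuv = 0.000000, Gamma_uvv = 0.000000, Gamma_vuu = 0.000000, Gamma_vuv = 0.000000, Gamma_vvv = 0.000000; k3 = (-2.000000, 1.000000, 0.000000, 0.000000)
  k4: at (u, v) = (0.550000, 1.100000), (du/dtau, dv/dtau) = (-2.000000, 1.000000); Gamma_uuu = 0.000000, Gamma_uuv = 0.000000, Gamma_uvv = 0.000000, Gamma_vuu = 0.000000, Gamma_vuv = 0.000000, Gamma_vvv = 0.000000; k4 = (-2.000000, 1.000000, 0.000000, 0.000000)
  Y <- Y + (h/6)(k1 + 2k2 + 2k3 + k4): u = 0.5500, v = 1.1000, du/dtau = -2.0000, dv/dtau = 1.0000
step 2:
  k1: at (u, v) = (0.550000, 1.100000), (du/dtau, dv/dtau) = (-2.000000, 1.000000); Gamma_uuu = 0.000000, Gamma_uuv = 0.000000, Gamma_uvv = 0.000000, Gamma_vuu = 0.000000, Gamma_vuv = 0.000000, Gamma_vvv = 0.000000; k1 = (-2.000000, 1.000000, 0.000000, 0.000000)
  k2: at (u, v) = (0.450000, 1.150000), (du/dtau, dv/dtau) = (-2.000000, 1.000000); Gamma_uuu = 0.000000, Gamma_uuv = 0.000000, Gamma_uvv = 0.000000, Gamma_vuu = 0.000000, Gamma_vuv = 0.000000, Gamma_vvv = 0.000000; k2 = (-2.000000, 1.000000, 0.000000, 0.000000)
  k3: at (u, v) = (0.450000, 1.150000), (du/dtau, dv/dtau) = (-2.000000, 1.000000); Gamma_uuu = 0.000000, Gamma_uuv = 0.000000, Gamma_uvv = 0.000000, Gamma_vuu = 0.000000, Gamma_vuv = 0.000000, Gamma_vvv = 0.000000; k3 = (-2.000000, 1.000000, 0.000000, 0.000000)
  k4: at (u, v) = (0.350000, 1.200000), (du/dtau, dv/dtau) = (-2.000000, 1.000000); Gamma_uuu = 0.000000, Gamma_uuv = 0.000000, Gamma_uvv = 0.000000, Gamma_vuu = 0.000000, Gamma_vuv = 0.000000, Gamma_vvv = 0.000000; k4 = (-2.000000, 1.000000, 0.000000, 0.000000)
  Y <- Y + (h/6)(k1 + 2k2 + 2k3 + k4): u = 0.3500, v = 1.2000, du/dtau = -2.0000, dv/dtau = 1.0000

Answer: u = 0.3500, v = 1.2000, du/dtau = -2.0000, dv/dtau = 1.0000


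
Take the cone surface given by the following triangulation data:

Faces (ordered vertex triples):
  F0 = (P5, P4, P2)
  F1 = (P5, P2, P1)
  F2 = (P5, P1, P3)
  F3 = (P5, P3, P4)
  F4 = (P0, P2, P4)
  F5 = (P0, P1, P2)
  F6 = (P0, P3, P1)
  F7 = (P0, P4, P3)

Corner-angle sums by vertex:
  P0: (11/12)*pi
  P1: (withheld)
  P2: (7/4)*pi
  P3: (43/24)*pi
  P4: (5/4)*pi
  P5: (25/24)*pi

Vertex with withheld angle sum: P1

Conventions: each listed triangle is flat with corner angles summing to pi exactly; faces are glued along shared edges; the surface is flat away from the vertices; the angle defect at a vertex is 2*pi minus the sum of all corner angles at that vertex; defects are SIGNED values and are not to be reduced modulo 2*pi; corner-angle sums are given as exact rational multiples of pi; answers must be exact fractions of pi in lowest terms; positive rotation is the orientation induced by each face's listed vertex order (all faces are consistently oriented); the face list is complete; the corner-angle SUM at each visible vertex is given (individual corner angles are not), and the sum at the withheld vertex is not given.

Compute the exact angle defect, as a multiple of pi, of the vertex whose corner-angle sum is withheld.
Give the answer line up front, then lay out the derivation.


Answer: defect(P1) = (3/4)*pi

V = 6, E = 12, F = 8; chi = V - E + F = 2
Gauss-Bonnet: total defect = 2*pi*chi = 4*pi; visible defects sum to (13/4)*pi


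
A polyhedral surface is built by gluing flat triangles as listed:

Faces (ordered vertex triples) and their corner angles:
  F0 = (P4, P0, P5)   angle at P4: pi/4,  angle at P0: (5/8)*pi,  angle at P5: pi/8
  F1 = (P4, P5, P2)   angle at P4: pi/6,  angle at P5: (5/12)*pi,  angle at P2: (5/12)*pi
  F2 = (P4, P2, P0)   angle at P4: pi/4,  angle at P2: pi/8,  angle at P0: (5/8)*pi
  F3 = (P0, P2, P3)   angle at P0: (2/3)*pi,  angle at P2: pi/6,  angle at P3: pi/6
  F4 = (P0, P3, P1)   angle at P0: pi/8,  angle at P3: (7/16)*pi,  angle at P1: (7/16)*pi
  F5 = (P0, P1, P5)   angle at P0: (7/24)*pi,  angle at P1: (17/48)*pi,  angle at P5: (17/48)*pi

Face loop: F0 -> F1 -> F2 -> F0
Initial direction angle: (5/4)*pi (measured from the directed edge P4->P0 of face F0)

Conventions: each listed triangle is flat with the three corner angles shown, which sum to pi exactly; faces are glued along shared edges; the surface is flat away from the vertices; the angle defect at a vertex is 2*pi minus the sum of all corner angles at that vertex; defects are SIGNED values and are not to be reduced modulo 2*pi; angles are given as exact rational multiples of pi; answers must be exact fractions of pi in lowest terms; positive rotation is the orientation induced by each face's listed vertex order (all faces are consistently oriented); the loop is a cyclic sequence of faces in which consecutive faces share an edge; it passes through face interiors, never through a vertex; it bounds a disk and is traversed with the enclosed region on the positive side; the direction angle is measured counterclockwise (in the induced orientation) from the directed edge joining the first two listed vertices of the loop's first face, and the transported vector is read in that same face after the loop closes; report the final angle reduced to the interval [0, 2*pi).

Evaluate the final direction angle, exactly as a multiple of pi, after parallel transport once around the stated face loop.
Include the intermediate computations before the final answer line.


enclosed vertex P4: corner angles sum to (2/3)*pi, defect = 2*pi - (2/3)*pi = (4/3)*pi
the rotation equals the total enclosed defect, so the final angle is initial + defects (mod 2*pi)
final angle = (5/4)*pi + (4/3)*pi = (7/12)*pi (mod 2*pi)

Answer: final direction angle = (7/12)*pi


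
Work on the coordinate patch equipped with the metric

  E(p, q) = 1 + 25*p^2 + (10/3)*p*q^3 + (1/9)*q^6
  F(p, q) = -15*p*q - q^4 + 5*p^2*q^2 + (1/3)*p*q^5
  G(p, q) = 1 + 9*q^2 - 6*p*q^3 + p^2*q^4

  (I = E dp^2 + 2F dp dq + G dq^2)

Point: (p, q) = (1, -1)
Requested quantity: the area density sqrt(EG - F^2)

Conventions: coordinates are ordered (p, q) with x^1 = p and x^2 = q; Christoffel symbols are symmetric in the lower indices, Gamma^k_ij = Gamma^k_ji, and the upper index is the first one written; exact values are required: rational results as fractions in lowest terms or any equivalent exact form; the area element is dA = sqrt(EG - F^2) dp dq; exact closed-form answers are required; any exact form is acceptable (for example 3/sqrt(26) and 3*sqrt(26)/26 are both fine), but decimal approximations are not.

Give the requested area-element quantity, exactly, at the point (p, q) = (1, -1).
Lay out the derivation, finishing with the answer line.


E = 205/9, F = 56/3, G = 17; EG - F^2 = 349/9

Answer: sqrt(EG - F^2) = sqrt(349)/3


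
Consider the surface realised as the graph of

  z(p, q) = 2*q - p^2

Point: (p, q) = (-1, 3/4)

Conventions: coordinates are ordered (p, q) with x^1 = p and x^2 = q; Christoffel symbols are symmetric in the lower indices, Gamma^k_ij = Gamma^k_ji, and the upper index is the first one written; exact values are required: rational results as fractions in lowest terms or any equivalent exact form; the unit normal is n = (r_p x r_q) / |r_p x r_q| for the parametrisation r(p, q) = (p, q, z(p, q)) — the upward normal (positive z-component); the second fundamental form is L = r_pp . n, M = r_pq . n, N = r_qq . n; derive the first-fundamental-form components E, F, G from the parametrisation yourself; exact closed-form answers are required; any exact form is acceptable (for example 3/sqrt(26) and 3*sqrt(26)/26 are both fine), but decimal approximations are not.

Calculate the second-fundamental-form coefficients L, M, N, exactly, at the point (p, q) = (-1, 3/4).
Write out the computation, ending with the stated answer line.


z_p = 2, z_q = 2, z_pp = -2, z_pq = 0, z_qq = 0
E = 5, F = 4, G = 5; answer radicand W^2 = 9
unnormalised second-form numerators: l = -2, m = 0, n = 0; L = l/sqrt(9), and similarly M = m/sqrt(W^2), N = n/sqrt(W^2)

Answer: L = -2/3, M = 0, N = 0


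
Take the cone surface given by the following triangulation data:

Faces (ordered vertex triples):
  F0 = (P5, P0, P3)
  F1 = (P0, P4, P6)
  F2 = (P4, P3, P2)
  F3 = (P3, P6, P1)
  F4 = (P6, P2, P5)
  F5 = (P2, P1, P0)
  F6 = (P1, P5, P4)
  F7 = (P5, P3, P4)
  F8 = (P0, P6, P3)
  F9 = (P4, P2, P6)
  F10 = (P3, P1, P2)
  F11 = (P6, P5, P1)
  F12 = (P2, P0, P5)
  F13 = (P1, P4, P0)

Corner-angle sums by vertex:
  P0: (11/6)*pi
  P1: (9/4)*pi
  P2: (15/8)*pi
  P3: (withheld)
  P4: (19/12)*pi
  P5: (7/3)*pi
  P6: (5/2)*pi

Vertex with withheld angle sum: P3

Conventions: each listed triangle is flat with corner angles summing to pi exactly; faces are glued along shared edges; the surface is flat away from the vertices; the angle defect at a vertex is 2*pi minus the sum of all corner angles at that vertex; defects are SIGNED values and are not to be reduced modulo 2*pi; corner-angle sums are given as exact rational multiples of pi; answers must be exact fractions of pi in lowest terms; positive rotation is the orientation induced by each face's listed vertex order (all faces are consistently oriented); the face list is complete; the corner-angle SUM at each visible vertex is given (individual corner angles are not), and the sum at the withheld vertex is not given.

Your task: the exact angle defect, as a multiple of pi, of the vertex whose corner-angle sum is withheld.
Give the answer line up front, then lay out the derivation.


Answer: defect(P3) = (3/8)*pi

V = 7, E = 21, F = 14; chi = V - E + F = 0
Gauss-Bonnet: total defect = 2*pi*chi = 0; visible defects sum to (-3/8)*pi


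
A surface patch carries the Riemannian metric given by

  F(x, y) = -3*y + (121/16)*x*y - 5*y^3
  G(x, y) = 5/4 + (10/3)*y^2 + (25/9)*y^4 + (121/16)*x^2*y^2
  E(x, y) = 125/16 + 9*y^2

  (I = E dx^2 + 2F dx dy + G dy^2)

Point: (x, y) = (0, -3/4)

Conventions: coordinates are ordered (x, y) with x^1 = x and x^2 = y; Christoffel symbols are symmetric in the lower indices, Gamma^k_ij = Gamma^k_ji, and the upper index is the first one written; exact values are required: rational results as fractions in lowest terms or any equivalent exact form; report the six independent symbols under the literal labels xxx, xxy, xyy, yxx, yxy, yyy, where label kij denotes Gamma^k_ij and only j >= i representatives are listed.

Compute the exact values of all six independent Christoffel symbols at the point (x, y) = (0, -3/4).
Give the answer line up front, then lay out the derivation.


Answer: Gamma_xxx = -19251/133309, Gamma_xxy = -110700/133309, Gamma_xyy = -101085/133309, Gamma_yxx = 56856/133309, Gamma_yxy = 120528/133309, Gamma_yyy = -51212/133309

E = 103/8, F = 279/64, G = 1025/256 at the point
E_x = 0, E_y = -27/2, F_x = -363/64, F_y = -183/16, G_x = 0, G_y = -155/16
EG - F^2 = 133309/4096;  g^inv = (4096/133309) * [[1025/256, -279/64], [-279/64, 103/8]]
first-kind symbols [ij,l] = (1/2)(d_i g_jl + d_j g_il - d_l g_ij): [xx,x] = E_x/2 = 0, [xx,y] = F_x - E_y/2 = 69/64, [xy,x] = E_y/2 = -27/4, [xy,y] = G_x/2 = 0, [yy,x] = F_y - G_x/2 = -183/16, [yy,y] = G_y/2 = -155/32
Gamma^x_ij = (G*[ij,x] - F*[ij,y])/(EG - F^2), Gamma^y_ij = (E*[ij,y] - F*[ij,x])/(EG - F^2)


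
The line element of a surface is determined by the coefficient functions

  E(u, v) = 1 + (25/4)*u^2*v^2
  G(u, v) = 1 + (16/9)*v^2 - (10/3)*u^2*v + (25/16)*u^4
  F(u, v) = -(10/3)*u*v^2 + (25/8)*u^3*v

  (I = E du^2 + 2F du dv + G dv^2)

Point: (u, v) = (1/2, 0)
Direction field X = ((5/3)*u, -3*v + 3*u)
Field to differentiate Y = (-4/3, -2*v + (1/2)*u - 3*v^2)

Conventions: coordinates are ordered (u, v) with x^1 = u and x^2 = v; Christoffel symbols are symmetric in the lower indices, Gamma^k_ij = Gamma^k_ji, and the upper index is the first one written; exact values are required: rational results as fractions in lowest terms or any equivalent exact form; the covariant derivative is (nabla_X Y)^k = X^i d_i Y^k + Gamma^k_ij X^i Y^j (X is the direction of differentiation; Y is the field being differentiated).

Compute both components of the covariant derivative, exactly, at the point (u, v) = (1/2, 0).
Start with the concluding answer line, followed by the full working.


Answer: (nabla_X Y)^u = 0, (nabla_X Y)^v = -11341/3372

E = 1, F = 0, G = 281/256 at the point
E_u = 0, E_v = 0, F_u = 0, F_v = 25/64, G_u = 25/32, G_v = -5/6
EG - F^2 = 281/256;  g^inv = (256/281) * [[281/256, 0], [0, 1]]
first-kind symbols [ij,l] = (1/2)(d_i g_jl + d_j g_il - d_l g_ij): [uu,u] = E_u/2 = 0, [uu,v] = F_u - E_v/2 = 0, [uv,u] = E_v/2 = 0, [uv,v] = G_u/2 = 25/64, [vv,u] = F_v - G_u/2 = 0, [vv,v] = G_v/2 = -5/12
Gamma^u_ij = (G*[ij,u] - F*[ij,v])/(EG - F^2), Gamma^v_ij = (E*[ij,v] - F*[ij,u])/(EG - F^2)
Gamma_uuu = 0, Gamma_uuv = 0, Gamma_uvv = 0, Gamma_vuu = 0, Gamma_vuv = 100/281, Gamma_vvv = -320/843
X = (5/6, 3/2), Y = (-4/3, 1/4) at the point


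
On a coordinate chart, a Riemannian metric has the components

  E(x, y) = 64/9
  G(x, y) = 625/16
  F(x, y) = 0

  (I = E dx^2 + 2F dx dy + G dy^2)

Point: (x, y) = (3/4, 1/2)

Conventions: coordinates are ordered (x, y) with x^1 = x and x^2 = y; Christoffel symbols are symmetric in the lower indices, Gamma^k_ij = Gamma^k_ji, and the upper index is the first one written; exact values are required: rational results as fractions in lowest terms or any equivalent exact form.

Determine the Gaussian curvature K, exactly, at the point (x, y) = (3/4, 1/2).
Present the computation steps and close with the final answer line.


E = 64/9, F = 0, G = 625/16, EG - F^2 = 2500/9 at the point
E_x = 0, E_y = 0, F_x = 0, F_y = 0, G_x = 0, G_y = 0
E_yy = 0, F_xy = 0, G_xx = 0
Brioschi: K = (det M1 - det M2) / (EG - F^2)^2 with the standard first/second-derivative matrices M1, M2.
M1 = [[-E_yy/2 + F_xy - G_xx/2, E_x/2, F_x - E_y/2], [F_y - G_x/2, E, F], [G_y/2, F, G]] = [[0, 0, 0], [0, 64/9, 0], [0, 0, 625/16]]; det M1 = 0
M2 = [[0, E_y/2, G_x/2], [E_y/2, E, F], [G_x/2, F, G]] = [[0, 0, 0], [0, 64/9, 0], [0, 0, 625/16]]; det M2 = 0
det M1 - det M2 = 0; K = 0 / (2500/9)^2 = 0

Answer: K = 0


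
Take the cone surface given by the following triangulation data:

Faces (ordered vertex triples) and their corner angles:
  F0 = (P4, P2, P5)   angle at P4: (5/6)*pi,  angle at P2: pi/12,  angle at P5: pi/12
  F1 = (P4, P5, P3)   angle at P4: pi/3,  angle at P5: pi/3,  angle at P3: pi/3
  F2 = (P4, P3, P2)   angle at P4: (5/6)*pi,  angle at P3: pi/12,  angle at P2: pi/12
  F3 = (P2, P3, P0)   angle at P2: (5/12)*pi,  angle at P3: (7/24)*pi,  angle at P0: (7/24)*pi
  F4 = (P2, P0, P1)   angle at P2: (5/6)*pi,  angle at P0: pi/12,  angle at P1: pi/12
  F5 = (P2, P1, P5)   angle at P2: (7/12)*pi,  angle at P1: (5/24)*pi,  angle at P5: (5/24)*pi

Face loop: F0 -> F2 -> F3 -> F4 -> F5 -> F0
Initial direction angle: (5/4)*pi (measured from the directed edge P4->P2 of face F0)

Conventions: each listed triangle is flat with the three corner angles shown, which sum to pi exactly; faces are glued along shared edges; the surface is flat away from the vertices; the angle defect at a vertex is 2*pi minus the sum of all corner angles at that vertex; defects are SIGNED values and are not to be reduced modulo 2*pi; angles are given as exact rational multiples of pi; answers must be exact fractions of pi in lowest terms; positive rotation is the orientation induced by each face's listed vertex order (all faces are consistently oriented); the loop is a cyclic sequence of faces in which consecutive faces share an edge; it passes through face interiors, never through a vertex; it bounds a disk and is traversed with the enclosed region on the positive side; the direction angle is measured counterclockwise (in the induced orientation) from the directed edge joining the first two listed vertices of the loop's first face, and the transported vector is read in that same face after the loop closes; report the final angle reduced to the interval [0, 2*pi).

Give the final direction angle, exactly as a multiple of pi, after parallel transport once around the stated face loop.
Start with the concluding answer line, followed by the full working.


Answer: final direction angle = (5/4)*pi

enclosed vertex P2: corner angles sum to 2*pi, defect = 2*pi - 2*pi = 0
by Gauss-Bonnet the loop rotates the vector by the enclosed defect sum (positive orientation, mod 2*pi)
final angle = (5/4)*pi + 0 = (5/4)*pi (mod 2*pi)


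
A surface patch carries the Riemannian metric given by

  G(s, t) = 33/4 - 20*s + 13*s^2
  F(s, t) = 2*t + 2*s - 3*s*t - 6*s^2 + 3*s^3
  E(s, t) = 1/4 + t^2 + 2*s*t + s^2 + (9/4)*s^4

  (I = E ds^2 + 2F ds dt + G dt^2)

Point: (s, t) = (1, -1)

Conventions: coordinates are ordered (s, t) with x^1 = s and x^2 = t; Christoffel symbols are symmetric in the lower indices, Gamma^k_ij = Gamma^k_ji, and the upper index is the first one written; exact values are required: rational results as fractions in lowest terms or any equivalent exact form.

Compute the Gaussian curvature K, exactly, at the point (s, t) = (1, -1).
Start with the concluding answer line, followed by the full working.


Answer: K = -104/125

E = 5/2, F = 0, G = 5/4, EG - F^2 = 25/8 at the point
E_s = 9, E_t = 0, F_s = 2, F_t = -1, G_s = 6, G_t = 0
E_tt = 2, F_st = -3, G_ss = 26
Evaluate Brioschi's two determinant matrices M1, M2 and divide by (EG - F^2)^2.
M1 = [[-E_tt/2 + F_st - G_ss/2, E_s/2, F_s - E_t/2], [F_t - G_s/2, E, F], [G_t/2, F, G]] = [[-17, 9/2, 2], [-4, 5/2, 0], [0, 0, 5/4]]; det M1 = -245/8
M2 = [[0, E_t/2, G_s/2], [E_t/2, E, F], [G_s/2, F, G]] = [[0, 0, 3], [0, 5/2, 0], [3, 0, 5/4]]; det M2 = -45/2
det M1 - det M2 = -65/8; K = -65/8 / (25/8)^2 = -104/125
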